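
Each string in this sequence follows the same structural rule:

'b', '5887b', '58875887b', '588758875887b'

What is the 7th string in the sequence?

588758875887588758875887b

The strings grow by a fixed prefix 5887 each time.
From 588758875887b, 3 further steps: 588758875887b → 5887588758875887b → 58875887588758875887b → (answer).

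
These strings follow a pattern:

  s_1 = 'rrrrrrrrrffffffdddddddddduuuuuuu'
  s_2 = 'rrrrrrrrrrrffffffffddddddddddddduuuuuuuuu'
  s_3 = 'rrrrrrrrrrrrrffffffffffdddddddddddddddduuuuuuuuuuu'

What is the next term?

The n-th term is 2n+3 r's then 2n f's then 3n+1 d's then 2n+1 u's, where the shown terms are n = 3, 4, 5.
For the next term, n = 6, so the run lengths are 15, 12, 19, 13.

rrrrrrrrrrrrrrrffffffffffffddddddddddddddddddduuuuuuuuuuuuu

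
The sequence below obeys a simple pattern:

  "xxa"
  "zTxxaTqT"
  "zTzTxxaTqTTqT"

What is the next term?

s(k+1) = zT·s(k)·TqT, so each term gains zT as a prefix and TqT as a suffix.
Applying this once more to zTzTxxaTqTTqT:

zTzTzTxxaTqTTqTTqT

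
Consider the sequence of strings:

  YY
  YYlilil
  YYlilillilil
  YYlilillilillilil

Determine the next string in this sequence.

YYlilillilillilillilil

Each term is the previous one with lilil appended.
One more step from YYlilillilillilil gives the answer.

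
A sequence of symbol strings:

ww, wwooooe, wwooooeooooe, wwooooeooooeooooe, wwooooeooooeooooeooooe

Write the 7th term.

Every step adds ooooe to the end: s(k+1) = s(k)·ooooe.
From wwooooeooooeooooeooooe, 2 further steps: wwooooeooooeooooeooooe → wwooooeooooeooooeooooeooooe → (answer).

wwooooeooooeooooeooooeooooeooooe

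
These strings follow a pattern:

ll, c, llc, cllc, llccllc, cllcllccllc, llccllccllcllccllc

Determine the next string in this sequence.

cllcllccllcllccllccllcllccllc

Each term (from the third on) is the two preceding terms concatenated in order: term 3 = ll·c = llc.
Continuing: cllcllccllc · llccllccllcllccllc gives term 8.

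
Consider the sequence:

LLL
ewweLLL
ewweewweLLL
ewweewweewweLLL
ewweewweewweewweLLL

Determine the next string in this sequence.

Every step adds ewwe at the front: s(k+1) = ewwe·s(k).
Applying this once more to ewweewweewweewweLLL:

ewweewweewweewweewweLLL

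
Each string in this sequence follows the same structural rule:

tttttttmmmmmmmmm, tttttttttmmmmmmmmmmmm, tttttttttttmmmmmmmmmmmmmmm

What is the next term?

tttttttttttttmmmmmmmmmmmmmmmmmm

Reading off run lengths: t runs 7, 9, 11; m runs 9, 12, 15 — each is linear in n, where the shown terms are n = 3, 4, 5.
For the next term, n = 6, so the run lengths are 13, 18.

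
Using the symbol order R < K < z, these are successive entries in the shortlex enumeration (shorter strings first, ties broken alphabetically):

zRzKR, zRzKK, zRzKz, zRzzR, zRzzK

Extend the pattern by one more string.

zRzzz

The successor of zRzzK increments the rightmost position that isn't already z and resets every position after it to R.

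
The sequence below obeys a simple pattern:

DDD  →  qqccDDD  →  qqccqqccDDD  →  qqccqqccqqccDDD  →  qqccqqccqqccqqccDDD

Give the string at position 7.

qqccqqccqqccqqccqqccqqccDDD

The strings grow by a fixed prefix qqcc each time.
From qqccqqccqqccqqccDDD, 2 further steps: qqccqqccqqccqqccDDD → qqccqqccqqccqqccqqccDDD → (answer).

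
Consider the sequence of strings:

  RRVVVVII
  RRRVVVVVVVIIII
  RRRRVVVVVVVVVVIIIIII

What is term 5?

The n-th term is n+1 R's then 3n+1 V's then 2n I's (n = 1, 2, …).
At n = 5 the blocks have lengths 6, 16, 10.

RRRRRRVVVVVVVVVVVVVVVVIIIIIIIIII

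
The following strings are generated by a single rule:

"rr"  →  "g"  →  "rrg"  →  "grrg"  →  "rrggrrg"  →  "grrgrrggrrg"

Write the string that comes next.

rrggrrggrrgrrggrrg

From term 3 onward, concatenate the second-to-last term with the last: rr·g = rrg, g·rrg = grrg, …
The next term joins rrggrrg and grrgrrggrrg.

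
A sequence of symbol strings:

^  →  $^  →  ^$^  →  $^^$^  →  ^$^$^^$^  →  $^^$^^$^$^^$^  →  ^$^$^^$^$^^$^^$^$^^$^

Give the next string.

$^^$^^$^$^^$^^$^$^^$^$^^$^^$^$^^$^

From term 3 onward, concatenate the second-to-last term with the last: ^·$^ = ^$^, $^·^$^ = $^^$^, …
The next term joins $^^$^^$^$^^$^ and ^$^$^^$^$^^$^^$^$^^$^.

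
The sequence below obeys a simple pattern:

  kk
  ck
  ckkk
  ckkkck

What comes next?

ckkkckckkk

From term 3 onward, concatenate the last term with the second-to-last: ck·kk = ckkk, ckkk·ck = ckkkck, …
So term 5 is ckkkck·ckkk.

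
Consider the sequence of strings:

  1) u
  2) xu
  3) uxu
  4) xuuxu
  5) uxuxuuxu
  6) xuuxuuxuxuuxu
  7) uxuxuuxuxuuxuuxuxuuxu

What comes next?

Each term (from the third on) is the two preceding terms concatenated in order: term 3 = u·xu = uxu.
So term 8 is xuuxuuxuxuuxu·uxuxuuxuxuuxuuxuxuuxu.

xuuxuuxuxuuxuuxuxuuxuxuuxuuxuxuuxu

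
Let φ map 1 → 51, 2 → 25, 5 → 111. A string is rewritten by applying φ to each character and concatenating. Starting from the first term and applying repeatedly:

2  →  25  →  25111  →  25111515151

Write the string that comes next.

Rewriting each symbol of 25111515151: 2→25, 5→111, 1→51, 1→51, 1→51, 5→111, 1→51, 5→111, 1→51, 5→111, 1→51, which concatenates to 25 111 51 51 51 111 51 111 51 111 51.

25111515151111511115111151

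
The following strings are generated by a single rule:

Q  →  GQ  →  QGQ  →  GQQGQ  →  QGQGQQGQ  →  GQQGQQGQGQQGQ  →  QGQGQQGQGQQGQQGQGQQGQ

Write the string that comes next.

Each term (from the third on) is the two preceding terms concatenated in order: term 3 = Q·GQ = QGQ.
Continuing: GQQGQQGQGQQGQ · QGQGQQGQGQQGQQGQGQQGQ gives term 8.

GQQGQQGQGQQGQQGQGQQGQGQQGQQGQGQQGQ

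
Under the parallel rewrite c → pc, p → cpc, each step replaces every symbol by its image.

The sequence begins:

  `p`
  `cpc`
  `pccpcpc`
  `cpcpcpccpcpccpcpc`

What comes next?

φ(cpcpcpccpcpccpcpc) expands symbol-by-symbol to pc cpc pc cpc pc cpc pc pc cpc pc cpc pc pc cpc pc cpc pc; joining the 17 pieces gives the next term.

pccpcpccpcpccpcpcpccpcpccpcpcpccpcpccpcpc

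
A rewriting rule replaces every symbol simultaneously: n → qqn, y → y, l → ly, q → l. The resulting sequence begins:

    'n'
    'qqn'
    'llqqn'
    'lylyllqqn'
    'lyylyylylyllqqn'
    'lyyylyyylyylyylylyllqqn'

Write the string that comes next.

lyyyylyyyylyyylyyylyylyylylyllqqn

Applying the rule to each of the 23 symbols of lyyylyyylyylyylylyllqqn gives the pieces ly y y y ly y y y ly y y ly y y ly y ly y ly ly l l qqn, which concatenate to the answer.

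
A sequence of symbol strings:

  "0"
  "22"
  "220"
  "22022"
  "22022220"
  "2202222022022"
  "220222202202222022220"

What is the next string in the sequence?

2202222022022220222202202222022022

This is a Fibonacci-style word recurrence s(k) = s(k−1)·s(k−2): e.g. 22·0 = 220.
Continuing: 220222202202222022220 · 2202222022022 gives term 8.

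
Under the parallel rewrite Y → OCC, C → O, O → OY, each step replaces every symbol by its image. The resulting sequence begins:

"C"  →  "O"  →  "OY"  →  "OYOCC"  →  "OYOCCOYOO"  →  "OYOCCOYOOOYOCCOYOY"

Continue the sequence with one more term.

φ(OYOCCOYOOOYOCCOYOY) expands symbol-by-symbol to OY OCC OY O O OY OCC OY OY OY OCC OY O O OY OCC OY OCC; joining the 18 pieces gives the next term.

OYOCCOYOOOYOCCOYOYOYOCCOYOOOYOCCOYOCC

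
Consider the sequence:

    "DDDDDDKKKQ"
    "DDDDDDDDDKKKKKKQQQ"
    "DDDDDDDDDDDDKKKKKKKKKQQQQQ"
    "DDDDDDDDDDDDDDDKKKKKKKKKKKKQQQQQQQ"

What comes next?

DDDDDDDDDDDDDDDDDDKKKKKKKKKKKKKKKQQQQQQQQQ

Term n consists of 3n+3 D's, followed by 3n K's, followed by 2n-1 Q's (n = 1, 2, …).
Setting n = 5 gives 18, 15, 9 characters in each block.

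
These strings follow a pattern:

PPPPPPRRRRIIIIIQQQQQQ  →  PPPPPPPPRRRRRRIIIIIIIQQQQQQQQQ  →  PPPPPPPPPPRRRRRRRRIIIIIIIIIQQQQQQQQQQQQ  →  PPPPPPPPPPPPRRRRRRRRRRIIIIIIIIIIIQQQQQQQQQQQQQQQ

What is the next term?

PPPPPPPPPPPPPPRRRRRRRRRRRRIIIIIIIIIIIIIQQQQQQQQQQQQQQQQQQ

Term n consists of 2n+2 P's, followed by 2n R's, followed by 2n+1 I's, followed by 3n Q's, where the shown terms are n = 2, 3, 4, 5.
Setting n = 6 gives 14, 12, 13, 18 characters in each block.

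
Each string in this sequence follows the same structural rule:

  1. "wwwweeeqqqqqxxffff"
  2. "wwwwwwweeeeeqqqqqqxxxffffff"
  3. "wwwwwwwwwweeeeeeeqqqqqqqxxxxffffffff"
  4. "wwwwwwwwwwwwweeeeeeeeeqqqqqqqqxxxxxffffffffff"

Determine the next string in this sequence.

wwwwwwwwwwwwwwwweeeeeeeeeeeqqqqqqqqqxxxxxxffffffffffff

Each string has the form w^{3n-2} e^{2n-1} q^{n+3} x^{n} f^{2n}, where the shown terms are n = 2, 3, 4, 5.
For the next term, n = 6, so the run lengths are 16, 11, 9, 6, 12.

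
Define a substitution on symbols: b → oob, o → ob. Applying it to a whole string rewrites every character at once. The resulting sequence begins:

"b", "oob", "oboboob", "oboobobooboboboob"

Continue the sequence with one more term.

oboobobobooboboobobobooboboobobooboboboob

φ(oboobobooboboboob) expands symbol-by-symbol to ob oob ob ob oob ob oob ob ob oob ob oob ob oob ob ob oob; joining the 17 pieces gives the next term.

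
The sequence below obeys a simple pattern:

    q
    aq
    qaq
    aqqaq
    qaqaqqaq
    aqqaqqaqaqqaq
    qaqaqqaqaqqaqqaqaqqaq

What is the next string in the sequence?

aqqaqqaqaqqaqqaqaqqaqaqqaqqaqaqqaq

This is a Fibonacci-style word recurrence s(k) = s(k−2)·s(k−1): e.g. q·aq = qaq.
So term 8 is aqqaqqaqaqqaq·qaqaqqaqaqqaqqaqaqqaq.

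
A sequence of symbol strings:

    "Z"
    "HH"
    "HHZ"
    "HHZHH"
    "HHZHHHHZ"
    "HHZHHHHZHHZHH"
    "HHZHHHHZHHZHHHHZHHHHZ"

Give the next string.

HHZHHHHZHHZHHHHZHHHHZHHZHHHHZHHZHH

From term 3 onward, concatenate the last term with the second-to-last: HH·Z = HHZ, HHZ·HH = HHZHH, …
Continuing: HHZHHHHZHHZHHHHZHHHHZ · HHZHHHHZHHZHH gives term 8.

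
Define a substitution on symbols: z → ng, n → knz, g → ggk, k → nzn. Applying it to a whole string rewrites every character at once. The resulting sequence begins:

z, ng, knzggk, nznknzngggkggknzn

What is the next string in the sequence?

knzngknznznknzngknzggkggkggknznggkggknznknzngknz

φ(nznknzngggkggknzn) expands symbol-by-symbol to knz ng knz nzn knz ng knz ggk ggk ggk nzn ggk ggk nzn knz ng knz; joining the 17 pieces gives the next term.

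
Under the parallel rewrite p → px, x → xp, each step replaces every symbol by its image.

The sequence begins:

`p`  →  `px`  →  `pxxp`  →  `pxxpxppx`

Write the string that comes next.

pxxpxppxxppxpxxp

Apply φ to pxxpxppx symbol by symbol: p→px, x→xp, x→xp, p→px, x→xp, p→px, p→px, x→xp; joined: px xp xp px xp px px xp.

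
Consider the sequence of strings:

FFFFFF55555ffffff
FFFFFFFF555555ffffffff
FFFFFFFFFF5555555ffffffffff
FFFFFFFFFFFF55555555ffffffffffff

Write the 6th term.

FFFFFFFFFFFFFFFF5555555555ffffffffffffffff

The n-th term is 2n+2 F's then n+3 5's then 2n+2 f's, where the shown terms are n = 2, 3, 4, 5.
For term 6, n = 7, so the run lengths are 16, 10, 16.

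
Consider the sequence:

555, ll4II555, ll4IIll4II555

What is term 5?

ll4IIll4IIll4IIll4II555

The strings grow by a fixed prefix ll4II each time.
From ll4IIll4II555, 2 further steps: ll4IIll4II555 → ll4IIll4IIll4II555 → (answer).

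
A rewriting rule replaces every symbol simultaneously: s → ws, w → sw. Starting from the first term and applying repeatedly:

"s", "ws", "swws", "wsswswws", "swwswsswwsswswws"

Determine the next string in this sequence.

Rewriting the 16 symbols of swwswsswwsswswws one by one yields ws sw sw ws sw ws ws sw sw ws ws sw ws sw sw ws; concatenated:

wsswswwsswwswsswswwswsswwsswswws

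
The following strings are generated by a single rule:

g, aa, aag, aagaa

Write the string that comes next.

aagaaaag

From term 3 onward, concatenate the last term with the second-to-last: aa·g = aag, aag·aa = aagaa, …
The next term joins aagaa and aag.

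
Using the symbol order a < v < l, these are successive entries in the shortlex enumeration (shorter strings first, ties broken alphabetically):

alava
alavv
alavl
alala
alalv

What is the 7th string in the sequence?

alvaa

Continuing the enumeration 2 steps past alalv: alalv → alall → (answer).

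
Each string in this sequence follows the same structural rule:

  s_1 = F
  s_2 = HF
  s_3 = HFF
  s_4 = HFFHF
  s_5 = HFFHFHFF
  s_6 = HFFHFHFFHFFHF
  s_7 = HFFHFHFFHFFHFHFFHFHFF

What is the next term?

HFFHFHFFHFFHFHFFHFHFFHFFHFHFFHFFHF

Each term (from the third on) is the previous term followed by the one before it: term 3 = HF·F = HFF.
Continuing: HFFHFHFFHFFHFHFFHFHFF · HFFHFHFFHFFHF gives term 8.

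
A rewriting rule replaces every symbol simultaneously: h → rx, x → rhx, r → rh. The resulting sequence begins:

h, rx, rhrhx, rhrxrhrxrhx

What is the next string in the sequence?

rhrxrhrhxrhrxrhrhxrhrxrhx

Apply φ to rhrxrhrxrhx symbol by symbol: r→rh, h→rx, r→rh, x→rhx, r→rh, h→rx, r→rh, x→rhx, r→rh, h→rx, x→rhx; joined: rh rx rh rhx rh rx rh rhx rh rx rhx.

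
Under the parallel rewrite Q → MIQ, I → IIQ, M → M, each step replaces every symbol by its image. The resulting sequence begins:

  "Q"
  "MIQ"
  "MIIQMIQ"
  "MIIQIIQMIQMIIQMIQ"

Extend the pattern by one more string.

φ(MIIQIIQMIQMIIQMIQ) expands symbol-by-symbol to M IIQ IIQ MIQ IIQ IIQ MIQ M IIQ MIQ M IIQ IIQ MIQ M IIQ MIQ; joining the 17 pieces gives the next term.

MIIQIIQMIQIIQIIQMIQMIIQMIQMIIQIIQMIQMIIQMIQ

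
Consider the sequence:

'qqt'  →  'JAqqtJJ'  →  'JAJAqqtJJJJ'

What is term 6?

JAJAJAJAJAqqtJJJJJJJJJJ

Each term wraps the previous one in JA on the left and JJ on the right.
From JAJAqqtJJJJ, 3 further steps: JAJAqqtJJJJ → JAJAJAqqtJJJJJJ → JAJAJAJAqqtJJJJJJJJ → (answer).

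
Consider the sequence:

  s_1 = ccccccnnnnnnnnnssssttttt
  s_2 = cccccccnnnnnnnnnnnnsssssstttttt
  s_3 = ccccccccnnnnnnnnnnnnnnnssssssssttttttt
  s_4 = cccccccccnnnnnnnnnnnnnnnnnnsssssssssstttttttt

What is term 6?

The n-th term is n+3 c's then 3n n's then 2n-2 s's then n+2 t's, where the shown terms are n = 3, 4, 5, 6.
At n = 8 the blocks have lengths 11, 24, 14, 10.

cccccccccccnnnnnnnnnnnnnnnnnnnnnnnnsssssssssssssstttttttttt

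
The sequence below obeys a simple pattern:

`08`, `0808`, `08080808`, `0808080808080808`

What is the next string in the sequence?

08080808080808080808080808080808

Each string is two copies of the previous one concatenated.
One more doubling of 0808080808080808 gives the answer.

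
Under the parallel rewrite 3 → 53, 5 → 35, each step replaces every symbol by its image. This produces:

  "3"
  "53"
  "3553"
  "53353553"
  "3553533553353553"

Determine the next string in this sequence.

53353553355353353553533553353553

Applying the rule to each of the 16 symbols of 3553533553353553 gives the pieces 53 35 35 53 35 53 53 35 35 53 53 35 53 35 35 53, which concatenate to the answer.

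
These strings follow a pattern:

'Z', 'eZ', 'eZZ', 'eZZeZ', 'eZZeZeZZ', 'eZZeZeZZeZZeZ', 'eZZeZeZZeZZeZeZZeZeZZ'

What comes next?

eZZeZeZZeZZeZeZZeZeZZeZZeZeZZeZZeZ

From term 3 onward, concatenate the last term with the second-to-last: eZ·Z = eZZ, eZZ·eZ = eZZeZ, …
Continuing: eZZeZeZZeZZeZeZZeZeZZ · eZZeZeZZeZZeZ gives term 8.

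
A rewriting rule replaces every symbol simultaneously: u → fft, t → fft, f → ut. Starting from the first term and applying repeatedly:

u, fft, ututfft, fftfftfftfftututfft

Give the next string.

Rewriting the 19 symbols of fftfftfftfftututfft one by one yields ut ut fft ut ut fft ut ut fft ut ut fft fft fft fft fft ut ut fft; concatenated:

ututfftututfftututfftututfftfftfftfftfftututfft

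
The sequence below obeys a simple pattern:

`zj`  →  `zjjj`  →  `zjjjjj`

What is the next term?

zjjjjjjj

Each term is the previous one with jj appended.
One more step from zjjjjj gives the answer.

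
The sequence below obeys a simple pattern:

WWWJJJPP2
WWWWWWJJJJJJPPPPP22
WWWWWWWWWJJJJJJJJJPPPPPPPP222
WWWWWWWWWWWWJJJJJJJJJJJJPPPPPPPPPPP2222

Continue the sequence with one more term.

WWWWWWWWWWWWWWWJJJJJJJJJJJJJJJPPPPPPPPPPPPPP22222

Reading off run lengths: W runs 3, 6, 9, 12; J runs 3, 6, 9, 12; P runs 2, 5, 8, 11; 2 runs 1, 2, 3, 4 — each is linear in n (n = 1, 2, …).
At n = 5 the blocks have lengths 15, 15, 14, 5.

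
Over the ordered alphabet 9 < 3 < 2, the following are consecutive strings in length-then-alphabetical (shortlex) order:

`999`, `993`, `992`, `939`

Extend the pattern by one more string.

The successor of 939 increments the rightmost position that isn't already 2 and resets every position after it to 9.

933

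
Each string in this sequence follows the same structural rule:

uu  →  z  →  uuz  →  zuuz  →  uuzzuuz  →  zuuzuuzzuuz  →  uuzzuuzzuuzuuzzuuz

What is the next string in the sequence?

zuuzuuzzuuzuuzzuuzzuuzuuzzuuz

This is a Fibonacci-style word recurrence s(k) = s(k−2)·s(k−1): e.g. uu·z = uuz.
The next term joins zuuzuuzzuuz and uuzzuuzzuuzuuzzuuz.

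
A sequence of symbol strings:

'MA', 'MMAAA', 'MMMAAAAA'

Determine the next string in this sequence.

Term n consists of n M's, followed by 2n-1 A's (n = 1, 2, …).
For the next term, n = 4, so the run lengths are 4, 7.

MMMMAAAAAAA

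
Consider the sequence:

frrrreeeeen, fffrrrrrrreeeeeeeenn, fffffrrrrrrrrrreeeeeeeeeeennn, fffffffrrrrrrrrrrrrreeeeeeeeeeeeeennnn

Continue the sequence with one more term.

Term n consists of 2n-1 f's, followed by 3n+1 r's, followed by 3n+2 e's, followed by n n's (n = 1, 2, …).
Setting n = 5 gives 9, 16, 17, 5 characters in each block.

fffffffffrrrrrrrrrrrrrrrreeeeeeeeeeeeeeeeennnnn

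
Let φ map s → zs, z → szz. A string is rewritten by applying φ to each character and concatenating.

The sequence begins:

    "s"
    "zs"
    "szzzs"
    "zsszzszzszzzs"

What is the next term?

Rewriting the 13 symbols of zsszzszzszzzs one by one yields szz zs zs szz szz zs szz szz zs szz szz szz zs; concatenated:

szzzszsszzszzzsszzszzzsszzszzszzzs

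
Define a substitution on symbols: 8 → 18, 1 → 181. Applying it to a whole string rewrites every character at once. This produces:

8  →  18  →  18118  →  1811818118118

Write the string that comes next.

Rewriting the 13 symbols of 1811818118118 one by one yields 181 18 181 181 18 181 18 181 181 18 181 181 18; concatenated:

1811818118118181181811811818118118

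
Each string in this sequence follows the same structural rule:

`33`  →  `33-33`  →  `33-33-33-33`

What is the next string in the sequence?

33-33-33-33-33-33-33-33

Each string is two copies of the previous one joined by '-'.
One more doubling of 33-33-33-33 gives the answer.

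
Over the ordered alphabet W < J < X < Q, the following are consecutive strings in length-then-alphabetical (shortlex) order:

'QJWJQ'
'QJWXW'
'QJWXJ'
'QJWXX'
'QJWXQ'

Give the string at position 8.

Continuing the enumeration 3 steps past QJWXQ: QJWXQ → QJWQW → QJWQJ → (answer).

QJWQX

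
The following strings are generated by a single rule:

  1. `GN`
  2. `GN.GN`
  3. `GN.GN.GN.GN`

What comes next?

Every step duplicates the string with '.' between the halves.
So the next term is two copies of GN.GN.GN.GN with '.' between the halves.

GN.GN.GN.GN.GN.GN.GN.GN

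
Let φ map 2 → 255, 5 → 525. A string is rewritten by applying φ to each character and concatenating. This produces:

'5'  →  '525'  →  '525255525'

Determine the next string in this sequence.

Apply φ to 525255525 symbol by symbol: 5→525, 2→255, 5→525, 2→255, 5→525, 5→525, 5→525, 2→255, 5→525; joined: 525 255 525 255 525 525 525 255 525.

525255525255525525525255525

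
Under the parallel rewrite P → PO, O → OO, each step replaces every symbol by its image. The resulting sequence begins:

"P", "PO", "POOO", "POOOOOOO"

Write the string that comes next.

Apply φ to POOOOOOO symbol by symbol: P→PO, O→OO, O→OO, O→OO, O→OO, O→OO, O→OO, O→OO; joined: PO OO OO OO OO OO OO OO.

POOOOOOOOOOOOOOO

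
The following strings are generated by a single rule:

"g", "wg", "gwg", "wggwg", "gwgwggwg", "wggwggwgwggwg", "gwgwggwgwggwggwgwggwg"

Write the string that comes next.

wggwggwgwggwggwgwggwgwggwggwgwggwg

This is a Fibonacci-style word recurrence s(k) = s(k−2)·s(k−1): e.g. g·wg = gwg.
The next term joins wggwggwgwggwg and gwgwggwgwggwggwgwggwg.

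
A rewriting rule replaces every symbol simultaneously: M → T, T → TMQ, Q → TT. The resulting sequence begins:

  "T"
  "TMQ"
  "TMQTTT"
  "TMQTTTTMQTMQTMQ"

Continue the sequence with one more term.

Applying the rule to each of the 15 symbols of TMQTTTTMQTMQTMQ gives the pieces TMQ T TT TMQ TMQ TMQ TMQ T TT TMQ T TT TMQ T TT, which concatenate to the answer.

TMQTTTTMQTMQTMQTMQTTTTMQTTTTMQTTT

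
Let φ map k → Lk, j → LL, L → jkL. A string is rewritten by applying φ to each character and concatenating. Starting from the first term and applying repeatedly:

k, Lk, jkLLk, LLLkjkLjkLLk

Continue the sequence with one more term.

jkLjkLjkLLkLLLkjkLLLLkjkLjkLLk

Expanding LLLkjkLjkLLk: L→jkL, L→jkL, L→jkL, k→Lk, j→LL, k→Lk, L→jkL, j→LL, k→Lk, L→jkL, L→jkL, k→Lk. Concatenated: jkL jkL jkL Lk LL Lk jkL LL Lk jkL jkL Lk.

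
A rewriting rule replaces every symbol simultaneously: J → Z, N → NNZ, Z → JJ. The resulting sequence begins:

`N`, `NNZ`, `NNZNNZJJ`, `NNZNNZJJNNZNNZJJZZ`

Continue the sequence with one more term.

Replace each of the 18 characters of NNZNNZJJNNZNNZJJZZ in place — NNZ NNZ JJ NNZ NNZ JJ Z Z NNZ NNZ JJ NNZ NNZ JJ Z Z JJ JJ — and concatenate.

NNZNNZJJNNZNNZJJZZNNZNNZJJNNZNNZJJZZJJJJ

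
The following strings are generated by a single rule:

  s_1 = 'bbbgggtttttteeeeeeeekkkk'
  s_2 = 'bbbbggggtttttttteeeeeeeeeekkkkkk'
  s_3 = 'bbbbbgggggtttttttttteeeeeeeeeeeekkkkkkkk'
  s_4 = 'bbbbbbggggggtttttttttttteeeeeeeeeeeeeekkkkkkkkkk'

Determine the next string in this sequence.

bbbbbbbgggggggtttttttttttttteeeeeeeeeeeeeeeekkkkkkkkkkkk

Term n consists of n b's, followed by n g's, followed by 2n t's, followed by 2n+2 e's, followed by 2n-2 k's, where the shown terms are n = 3, 4, 5, 6.
Setting n = 7 gives 7, 7, 14, 16, 12 characters in each block.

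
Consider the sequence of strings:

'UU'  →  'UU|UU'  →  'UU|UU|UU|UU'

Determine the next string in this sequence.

Every step duplicates the string with '|' between the halves.
Doubling UU|UU|UU|UU with '|' between the halves:

UU|UU|UU|UU|UU|UU|UU|UU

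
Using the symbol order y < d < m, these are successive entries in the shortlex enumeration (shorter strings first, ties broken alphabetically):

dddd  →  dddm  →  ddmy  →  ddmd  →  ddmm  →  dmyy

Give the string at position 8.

dmym

Advancing 2 positions from dmyy through dmyy → dmyd reaches term 8.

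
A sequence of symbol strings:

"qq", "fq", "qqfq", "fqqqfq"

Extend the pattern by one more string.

From term 3 onward, concatenate the second-to-last term with the last: qq·fq = qqfq, fq·qqfq = fqqqfq, …
The next term joins qqfq and fqqqfq.

qqfqfqqqfq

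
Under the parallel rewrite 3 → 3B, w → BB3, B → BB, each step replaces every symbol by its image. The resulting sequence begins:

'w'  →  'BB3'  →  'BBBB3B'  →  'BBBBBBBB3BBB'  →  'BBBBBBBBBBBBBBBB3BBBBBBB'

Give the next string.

φ(BBBBBBBBBBBBBBBB3BBBBBBB) expands symbol-by-symbol to BB BB BB BB BB BB BB BB BB BB BB BB BB BB BB BB 3B BB BB BB BB BB BB BB; joining the 24 pieces gives the next term.

BBBBBBBBBBBBBBBBBBBBBBBBBBBBBBBB3BBBBBBBBBBBBBBB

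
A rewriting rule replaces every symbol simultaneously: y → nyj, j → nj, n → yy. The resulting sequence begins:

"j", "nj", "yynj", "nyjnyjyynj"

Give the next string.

yynyjnjyynyjnjnyjnyjyynj

Expanding nyjnyjyynj: n→yy, y→nyj, j→nj, n→yy, y→nyj, j→nj, y→nyj, y→nyj, n→yy, j→nj. Concatenated: yy nyj nj yy nyj nj nyj nyj yy nj.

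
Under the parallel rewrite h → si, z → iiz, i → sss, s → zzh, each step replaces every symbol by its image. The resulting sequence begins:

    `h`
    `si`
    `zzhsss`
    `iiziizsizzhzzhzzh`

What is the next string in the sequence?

Replace each of the 17 characters of iiziizsizzhzzhzzh in place — sss sss iiz sss sss iiz zzh sss iiz iiz si iiz iiz si iiz iiz si — and concatenate.

ssssssiizssssssiizzzhsssiiziizsiiiziizsiiiziizsi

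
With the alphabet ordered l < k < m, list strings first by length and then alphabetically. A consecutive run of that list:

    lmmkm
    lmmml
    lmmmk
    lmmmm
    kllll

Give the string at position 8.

kllkl

Advancing 3 positions from kllll through kllll → klllk → klllm reaches term 8.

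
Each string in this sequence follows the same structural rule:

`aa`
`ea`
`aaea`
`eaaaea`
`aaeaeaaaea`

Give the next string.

This is a Fibonacci-style word recurrence s(k) = s(k−2)·s(k−1): e.g. aa·ea = aaea.
So term 6 is eaaaea·aaeaeaaaea.

eaaaeaaaeaeaaaea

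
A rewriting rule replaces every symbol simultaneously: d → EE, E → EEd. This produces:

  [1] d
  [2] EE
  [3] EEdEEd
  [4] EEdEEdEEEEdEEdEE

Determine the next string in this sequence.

φ(EEdEEdEEEEdEEdEE) expands symbol-by-symbol to EEd EEd EE EEd EEd EE EEd EEd EEd EEd EE EEd EEd EE EEd EEd; joining the 16 pieces gives the next term.

EEdEEdEEEEdEEdEEEEdEEdEEdEEdEEEEdEEdEEEEdEEd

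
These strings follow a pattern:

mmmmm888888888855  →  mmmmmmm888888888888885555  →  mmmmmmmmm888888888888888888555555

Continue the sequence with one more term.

Reading off run lengths: m runs 5, 7, 9; 8 runs 10, 14, 18; 5 runs 2, 4, 6 — each is linear in n, where the shown terms are n = 2, 3, 4.
At n = 5 the blocks have lengths 11, 22, 8.

mmmmmmmmmmm888888888888888888888855555555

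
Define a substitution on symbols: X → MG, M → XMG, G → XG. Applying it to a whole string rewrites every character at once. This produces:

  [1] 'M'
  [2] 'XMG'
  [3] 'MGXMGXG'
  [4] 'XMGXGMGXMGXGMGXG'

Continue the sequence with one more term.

Applying the rule to each of the 16 symbols of XMGXGMGXMGXGMGXG gives the pieces MG XMG XG MG XG XMG XG MG XMG XG MG XG XMG XG MG XG, which concatenate to the answer.

MGXMGXGMGXGXMGXGMGXMGXGMGXGXMGXGMGXG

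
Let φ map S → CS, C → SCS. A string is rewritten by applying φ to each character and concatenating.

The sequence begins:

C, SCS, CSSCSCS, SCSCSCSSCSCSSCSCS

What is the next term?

CSSCSCSSCSCSSCSCSCSSCSCSSCSCSCSSCSCSSCSCS

Applying the rule to each of the 17 symbols of SCSCSCSSCSCSSCSCS gives the pieces CS SCS CS SCS CS SCS CS CS SCS CS SCS CS CS SCS CS SCS CS, which concatenate to the answer.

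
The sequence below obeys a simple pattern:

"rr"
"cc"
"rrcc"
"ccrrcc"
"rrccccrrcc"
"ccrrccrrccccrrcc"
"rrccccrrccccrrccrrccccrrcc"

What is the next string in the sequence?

ccrrccrrccccrrccrrccccrrccccrrccrrccccrrcc

This is a Fibonacci-style word recurrence s(k) = s(k−2)·s(k−1): e.g. rr·cc = rrcc.
So term 8 is ccrrccrrccccrrcc·rrccccrrccccrrccrrccccrrcc.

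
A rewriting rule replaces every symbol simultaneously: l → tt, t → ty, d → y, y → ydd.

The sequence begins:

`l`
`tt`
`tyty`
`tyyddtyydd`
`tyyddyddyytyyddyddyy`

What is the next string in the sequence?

Applying the rule to each of the 20 symbols of tyyddyddyytyyddyddyy gives the pieces ty ydd ydd y y ydd y y ydd ydd ty ydd ydd y y ydd y y ydd ydd, which concatenate to the answer.

tyyddyddyyyddyyyddyddtyyddyddyyyddyyyddydd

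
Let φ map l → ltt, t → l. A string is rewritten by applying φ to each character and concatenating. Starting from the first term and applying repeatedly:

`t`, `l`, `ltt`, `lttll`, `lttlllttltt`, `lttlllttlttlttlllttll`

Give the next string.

Rewriting the 21 symbols of lttlllttlttlttlllttll one by one yields ltt l l ltt ltt ltt l l ltt l l ltt l l ltt ltt ltt l l ltt ltt; concatenated:

lttlllttlttlttlllttlllttlllttlttlttlllttltt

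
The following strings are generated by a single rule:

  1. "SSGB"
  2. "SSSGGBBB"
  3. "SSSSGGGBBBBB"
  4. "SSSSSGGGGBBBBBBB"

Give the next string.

Term n consists of n+1 S's, followed by n G's, followed by 2n-1 B's (n = 1, 2, …).
At n = 5 the blocks have lengths 6, 5, 9.

SSSSSSGGGGGBBBBBBBBB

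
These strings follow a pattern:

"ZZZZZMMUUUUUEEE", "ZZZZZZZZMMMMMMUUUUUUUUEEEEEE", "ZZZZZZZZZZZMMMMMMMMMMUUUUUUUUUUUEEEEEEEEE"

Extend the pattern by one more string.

ZZZZZZZZZZZZZZMMMMMMMMMMMMMMUUUUUUUUUUUUUUEEEEEEEEEEEE

Term n consists of 3n+2 Z's, followed by 4n-2 M's, followed by 3n+2 U's, followed by 3n E's (n = 1, 2, …).
For the next term, n = 4, so the run lengths are 14, 14, 14, 12.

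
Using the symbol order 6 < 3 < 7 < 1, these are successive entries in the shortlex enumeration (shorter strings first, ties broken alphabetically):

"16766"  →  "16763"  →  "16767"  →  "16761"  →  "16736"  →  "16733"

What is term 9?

Stepping forward 3 times from 16733: 16733 → 16737 → 16731, then the target.

16776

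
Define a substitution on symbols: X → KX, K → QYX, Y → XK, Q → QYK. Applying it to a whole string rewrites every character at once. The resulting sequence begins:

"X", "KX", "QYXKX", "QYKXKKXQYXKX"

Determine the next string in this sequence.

QYKXKQYXKXQYXQYXKXQYKXKKXQYXKX

Apply φ to QYKXKKXQYXKX symbol by symbol: Q→QYK, Y→XK, K→QYX, X→KX, K→QYX, K→QYX, X→KX, Q→QYK, Y→XK, X→KX, K→QYX, X→KX; joined: QYK XK QYX KX QYX QYX KX QYK XK KX QYX KX.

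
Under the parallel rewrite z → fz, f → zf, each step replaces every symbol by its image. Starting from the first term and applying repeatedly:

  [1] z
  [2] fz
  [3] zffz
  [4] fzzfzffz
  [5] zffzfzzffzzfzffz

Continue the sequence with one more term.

fzzfzffzzffzfzzfzffzfzzffzzfzffz

Applying the rule to each of the 16 symbols of zffzfzzffzzfzffz gives the pieces fz zf zf fz zf fz fz zf zf fz fz zf fz zf zf fz, which concatenate to the answer.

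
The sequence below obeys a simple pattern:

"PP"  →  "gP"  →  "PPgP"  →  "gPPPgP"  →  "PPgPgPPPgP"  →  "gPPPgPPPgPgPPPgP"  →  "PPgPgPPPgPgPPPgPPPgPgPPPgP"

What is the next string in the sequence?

Each term (from the third on) is the two preceding terms concatenated in order: term 3 = PP·gP = PPgP.
The next term joins gPPPgPPPgPgPPPgP and PPgPgPPPgPgPPPgPPPgPgPPPgP.

gPPPgPPPgPgPPPgPPPgPgPPPgPgPPPgPPPgPgPPPgP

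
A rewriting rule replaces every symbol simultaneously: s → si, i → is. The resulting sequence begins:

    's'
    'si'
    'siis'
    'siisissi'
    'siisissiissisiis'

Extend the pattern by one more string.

φ(siisissiissisiis) expands symbol-by-symbol to si is is si is si si is is si si is si is is si; joining the 16 pieces gives the next term.

siisissiissisiisissisiissiisissi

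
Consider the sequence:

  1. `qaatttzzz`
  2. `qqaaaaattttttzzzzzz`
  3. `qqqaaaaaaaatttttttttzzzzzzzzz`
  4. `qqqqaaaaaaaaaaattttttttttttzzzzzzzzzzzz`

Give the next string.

Each string has the form q^{n} a^{3n-1} t^{3n} z^{3n} (n = 1, 2, …).
At n = 5 the blocks have lengths 5, 14, 15, 15.

qqqqqaaaaaaaaaaaaaatttttttttttttttzzzzzzzzzzzzzzz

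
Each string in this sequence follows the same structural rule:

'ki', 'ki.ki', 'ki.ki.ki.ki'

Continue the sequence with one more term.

Every step duplicates the string with '.' between the halves.
So the next term is two copies of ki.ki.ki.ki with '.' between the halves.

ki.ki.ki.ki.ki.ki.ki.ki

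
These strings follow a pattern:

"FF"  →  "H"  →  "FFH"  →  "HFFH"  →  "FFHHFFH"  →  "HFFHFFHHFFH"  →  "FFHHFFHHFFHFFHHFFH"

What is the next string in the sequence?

HFFHFFHHFFHFFHHFFHHFFHFFHHFFH

This is a Fibonacci-style word recurrence s(k) = s(k−2)·s(k−1): e.g. FF·H = FFH.
The next term joins HFFHFFHHFFH and FFHHFFHHFFHFFHHFFH.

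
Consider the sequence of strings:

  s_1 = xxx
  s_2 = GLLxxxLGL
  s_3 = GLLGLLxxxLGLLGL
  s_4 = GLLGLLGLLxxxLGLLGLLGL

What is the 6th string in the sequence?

GLLGLLGLLGLLGLLxxxLGLLGLLGLLGLLGL

Each term wraps the previous one in GLL on the left and LGL on the right.
From GLLGLLGLLxxxLGLLGLLGL, 2 further steps: GLLGLLGLLxxxLGLLGLLGL → GLLGLLGLLGLLxxxLGLLGLLGLLGL → (answer).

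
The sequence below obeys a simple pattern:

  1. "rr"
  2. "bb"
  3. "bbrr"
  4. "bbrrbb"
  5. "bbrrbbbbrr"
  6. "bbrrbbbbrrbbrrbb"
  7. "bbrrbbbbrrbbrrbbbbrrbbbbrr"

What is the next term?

This is a Fibonacci-style word recurrence s(k) = s(k−1)·s(k−2): e.g. bb·rr = bbrr.
Continuing: bbrrbbbbrrbbrrbbbbrrbbbbrr · bbrrbbbbrrbbrrbb gives term 8.

bbrrbbbbrrbbrrbbbbrrbbbbrrbbrrbbbbrrbbrrbb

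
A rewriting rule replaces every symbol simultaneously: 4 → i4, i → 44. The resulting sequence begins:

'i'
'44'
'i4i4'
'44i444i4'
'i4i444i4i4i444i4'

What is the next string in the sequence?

φ(i4i444i4i4i444i4) expands symbol-by-symbol to 44 i4 44 i4 i4 i4 44 i4 44 i4 44 i4 i4 i4 44 i4; joining the 16 pieces gives the next term.

44i444i4i4i444i444i444i4i4i444i4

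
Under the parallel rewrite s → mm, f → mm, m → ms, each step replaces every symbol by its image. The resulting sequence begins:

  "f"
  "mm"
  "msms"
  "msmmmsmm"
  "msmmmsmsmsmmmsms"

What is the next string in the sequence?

msmmmsmsmsmmmsmmmsmmmsmsmsmmmsmm

Replace each of the 16 characters of msmmmsmsmsmmmsms in place — ms mm ms ms ms mm ms mm ms mm ms ms ms mm ms mm — and concatenate.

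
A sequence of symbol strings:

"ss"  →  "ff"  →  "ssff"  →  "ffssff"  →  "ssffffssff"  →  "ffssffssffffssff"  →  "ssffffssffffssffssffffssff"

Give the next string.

Each term (from the third on) is the two preceding terms concatenated in order: term 3 = ss·ff = ssff.
The next term joins ffssffssffffssff and ssffffssffffssffssffffssff.

ffssffssffffssffssffffssffffssffssffffssff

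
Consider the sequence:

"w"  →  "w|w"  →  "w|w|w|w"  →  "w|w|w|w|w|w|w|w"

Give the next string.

w|w|w|w|w|w|w|w|w|w|w|w|w|w|w|w

s(k+1) = s(k)·|·s(k) — each term doubles the last with '|' between the halves.
So the next term is two copies of w|w|w|w|w|w|w|w with '|' between the halves.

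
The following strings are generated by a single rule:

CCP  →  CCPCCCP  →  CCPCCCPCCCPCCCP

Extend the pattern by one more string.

CCPCCCPCCCPCCCPCCCPCCCPCCCPCCCP

s(k+1) = s(k)·C·s(k) — each term doubles the last with 'C' between the halves.
So the next term is two copies of CCPCCCPCCCPCCCP with 'C' between the halves.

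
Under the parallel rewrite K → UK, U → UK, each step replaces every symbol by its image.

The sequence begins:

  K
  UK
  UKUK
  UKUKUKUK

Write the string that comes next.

Rewriting each symbol of UKUKUKUK: U→UK, K→UK, U→UK, K→UK, U→UK, K→UK, U→UK, K→UK, which concatenates to UK UK UK UK UK UK UK UK.

UKUKUKUKUKUKUKUK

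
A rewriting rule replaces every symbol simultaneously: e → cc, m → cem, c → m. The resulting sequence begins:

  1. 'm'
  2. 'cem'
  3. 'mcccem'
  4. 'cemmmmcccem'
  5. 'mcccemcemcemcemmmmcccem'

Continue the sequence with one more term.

φ(mcccemcemcemcemmmmcccem) expands symbol-by-symbol to cem m m m cc cem m cc cem m cc cem m cc cem cem cem cem m m m cc cem; joining the 23 pieces gives the next term.

cemmmmcccemmcccemmcccemmcccemcemcemcemmmmcccem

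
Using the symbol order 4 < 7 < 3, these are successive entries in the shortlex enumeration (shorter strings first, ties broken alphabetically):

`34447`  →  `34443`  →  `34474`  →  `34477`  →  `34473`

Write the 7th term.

Advancing 2 positions from 34473 through 34473 → 34434 reaches term 7.

34437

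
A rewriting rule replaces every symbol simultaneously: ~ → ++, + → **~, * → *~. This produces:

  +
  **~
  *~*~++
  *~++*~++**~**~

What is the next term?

*~++**~**~*~++**~**~*~*~++*~*~++

Applying the rule to each of the 14 symbols of *~++*~++**~**~ gives the pieces *~ ++ **~ **~ *~ ++ **~ **~ *~ *~ ++ *~ *~ ++, which concatenate to the answer.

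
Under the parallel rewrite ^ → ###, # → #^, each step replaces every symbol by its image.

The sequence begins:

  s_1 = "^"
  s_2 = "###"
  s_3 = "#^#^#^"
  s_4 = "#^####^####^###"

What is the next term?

Rewriting the 15 symbols of #^####^####^### one by one yields #^ ### #^ #^ #^ #^ ### #^ #^ #^ #^ ### #^ #^ #^; concatenated:

#^####^#^#^#^####^#^#^#^####^#^#^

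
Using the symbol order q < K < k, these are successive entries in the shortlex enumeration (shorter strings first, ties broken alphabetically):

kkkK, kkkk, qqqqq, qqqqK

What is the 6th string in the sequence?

Continuing the enumeration 2 steps past qqqqK: qqqqK → qqqqk → (answer).

qqqKq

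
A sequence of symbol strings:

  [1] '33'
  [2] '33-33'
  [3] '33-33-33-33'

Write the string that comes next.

33-33-33-33-33-33-33-33

s(k+1) = s(k)·-·s(k) — each term doubles the last with '-' between the halves.
So the next term is two copies of 33-33-33-33 with '-' between the halves.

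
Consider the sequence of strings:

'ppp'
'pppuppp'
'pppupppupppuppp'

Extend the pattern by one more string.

s(k+1) = s(k)·u·s(k) — each term doubles the last with 'u' between the halves.
One more doubling of pppupppupppuppp gives the answer.

pppupppupppupppupppupppupppuppp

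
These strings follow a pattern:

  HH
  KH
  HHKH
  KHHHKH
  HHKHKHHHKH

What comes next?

Each term (from the third on) is the two preceding terms concatenated in order: term 3 = HH·KH = HHKH.
So term 6 is KHHHKH·HHKHKHHHKH.

KHHHKHHHKHKHHHKH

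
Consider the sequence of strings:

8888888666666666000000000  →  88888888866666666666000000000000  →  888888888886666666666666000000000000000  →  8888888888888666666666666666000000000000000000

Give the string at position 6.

888888888888888886666666666666666666000000000000000000000000

The n-th term is 2n+1 8's then 2n+3 6's then 3n 0's, where the shown terms are n = 3, 4, 5, 6.
Setting n = 8 gives 17, 19, 24 characters in each block.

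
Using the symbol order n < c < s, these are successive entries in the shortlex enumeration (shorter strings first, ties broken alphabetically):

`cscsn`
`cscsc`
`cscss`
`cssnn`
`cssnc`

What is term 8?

csscc

Stepping forward 3 times from cssnc: cssnc → cssns → csscn, then the target.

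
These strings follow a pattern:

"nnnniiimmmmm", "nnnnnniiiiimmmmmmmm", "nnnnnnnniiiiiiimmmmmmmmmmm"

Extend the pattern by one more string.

Each string has the form n^{2n} i^{2n-1} m^{3n-1}, where the shown terms are n = 2, 3, 4.
At n = 5 the blocks have lengths 10, 9, 14.

nnnnnnnnnniiiiiiiiimmmmmmmmmmmmmm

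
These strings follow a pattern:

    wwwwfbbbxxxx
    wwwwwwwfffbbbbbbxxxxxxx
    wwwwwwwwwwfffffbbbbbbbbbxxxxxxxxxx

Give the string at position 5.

wwwwwwwwwwwwwwwwfffffffffbbbbbbbbbbbbbbbxxxxxxxxxxxxxxxx

Term n consists of 3n+1 w's, followed by 2n-1 f's, followed by 3n b's, followed by 3n+1 x's (n = 1, 2, …).
For term 5, n = 5, so the run lengths are 16, 9, 15, 16.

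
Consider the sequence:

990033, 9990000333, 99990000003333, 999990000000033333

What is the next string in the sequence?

Each string has the form 9^{n+1} 0^{2n} 3^{n+1} (n = 1, 2, …).
Setting n = 5 gives 6, 10, 6 characters in each block.

9999990000000000333333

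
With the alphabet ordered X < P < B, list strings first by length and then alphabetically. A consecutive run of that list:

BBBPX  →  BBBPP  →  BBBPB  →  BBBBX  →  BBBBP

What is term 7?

XXXXXX

Stepping forward 2 times from BBBBP: BBBBP → BBBBB, then the target.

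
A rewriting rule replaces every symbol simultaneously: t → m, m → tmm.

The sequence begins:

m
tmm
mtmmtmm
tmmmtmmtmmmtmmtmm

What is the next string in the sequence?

Applying the rule to each of the 17 symbols of tmmmtmmtmmmtmmtmm gives the pieces m tmm tmm tmm m tmm tmm m tmm tmm tmm m tmm tmm m tmm tmm, which concatenate to the answer.

mtmmtmmtmmmtmmtmmmtmmtmmtmmmtmmtmmmtmmtmm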